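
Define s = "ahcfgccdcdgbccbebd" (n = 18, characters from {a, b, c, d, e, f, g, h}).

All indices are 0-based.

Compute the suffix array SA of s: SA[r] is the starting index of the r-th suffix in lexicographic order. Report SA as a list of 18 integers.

sorted suffixes:
  #0 SA[0]=0  'ahcfgccdcdgbccbebd'
  #1 SA[1]=11  'bccbebd'
  #2 SA[2]=16  'bd'
  #3 SA[3]=14  'bebd'
  #4 SA[4]=13  'cbebd'
  #5 SA[5]=12  'ccbebd'
  #6 SA[6]=5  'ccdcdgbccbebd'
  #7 SA[7]=6  'cdcdgbccbebd'
  #8 SA[8]=8  'cdgbccbebd'
  #9 SA[9]=2  'cfgccdcdgbccbebd'
  #10 SA[10]=17  'd'
  #11 SA[11]=7  'dcdgbccbebd'
  #12 SA[12]=9  'dgbccbebd'
  #13 SA[13]=15  'ebd'
  #14 SA[14]=3  'fgccdcdgbccbebd'
  #15 SA[15]=10  'gbccbebd'
  #16 SA[16]=4  'gccdcdgbccbebd'
  #17 SA[17]=1  'hcfgccdcdgbccbebd'

[0, 11, 16, 14, 13, 12, 5, 6, 8, 2, 17, 7, 9, 15, 3, 10, 4, 1]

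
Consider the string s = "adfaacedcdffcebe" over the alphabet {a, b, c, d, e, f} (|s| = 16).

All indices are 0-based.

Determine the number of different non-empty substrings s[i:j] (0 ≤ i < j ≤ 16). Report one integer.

rank→(start, suffix):
  0 → (3, 'aacedcdffcebe')
  1 → (4, 'acedcdffcebe')
  2 → (0, 'adfaacedcdffcebe')
  3 → (14, 'be')
  4 → (8, 'cdffcebe')
  5 → (12, 'cebe')
  6 → (5, 'cedcdffcebe')
  7 → (7, 'dcdffcebe')
  8 → (1, 'dfaacedcdffcebe')
  9 → (9, 'dffcebe')
  10 → (15, 'e')
  11 → (13, 'ebe')
  12 → (6, 'edcdffcebe')
  13 → (2, 'faacedcdffcebe')
  14 → (11, 'fcebe')
  15 → (10, 'ffcebe')

SA = [3, 4, 0, 14, 8, 12, 5, 7, 1, 9, 15, 13, 6, 2, 11, 10]
[i] adj suffixes → lcp
  [1] 3/4 → 1 ('a')
  [2] 4/0 → 1 ('a')
  [3] 0/14 → 0 ('')
  [4] 14/8 → 0 ('')
  [5] 8/12 → 1 ('c')
  [6] 12/5 → 2 ('ce')
  [7] 5/7 → 0 ('')
  [8] 7/1 → 1 ('d')
  [9] 1/9 → 2 ('df')
  [10] 9/15 → 0 ('')
  [11] 15/13 → 1 ('e')
  [12] 13/6 → 1 ('e')
  [13] 6/2 → 0 ('')
  [14] 2/11 → 1 ('f')
  [15] 11/10 → 1 ('f')

n(n+1)/2 = 16·17/2 = 136
Σ LCP = 0 + 1 + 1 + 0 + 0 + 1 + 2 + 0 + 1 + 2 + 0 + 1 + 1 + 0 + 1 + 1 = 12
distinct = 136 − 12 = 124

124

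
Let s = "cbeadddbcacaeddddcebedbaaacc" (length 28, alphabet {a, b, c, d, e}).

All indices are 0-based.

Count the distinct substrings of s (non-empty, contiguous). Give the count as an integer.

371

rank | idx | suffix
   0 |  23 | aaacc
   1 |  24 | aacc
   2 |   9 | acaeddddcebedbaaacc
   3 |  25 | acc
   4 |   3 | adddbcacaeddddcebedbaaacc
   5 |  11 | aeddddcebedbaaacc
   6 |  22 | baaacc
   7 |   7 | bcacaeddddcebedbaaacc
   8 |   1 | beadddbcacaeddddcebedbaaacc
   9 |  19 | bedbaaacc
  10 |  27 | c
  11 |   8 | cacaeddddcebedbaaacc
  12 |  10 | caeddddcebedbaaacc
  13 |   0 | cbeadddbcacaeddddcebedbaaacc
  14 |  26 | cc
  15 |  17 | cebedbaaacc
  16 |  21 | dbaaacc
  17 |   6 | dbcacaeddddcebedbaaacc
  18 |  16 | dcebedbaaacc
  19 |   5 | ddbcacaeddddcebedbaaacc
  20 |  15 | ddcebedbaaacc
  21 |   4 | dddbcacaeddddcebedbaaacc
  22 |  14 | dddcebedbaaacc
  23 |  13 | ddddcebedbaaacc
  24 |   2 | eadddbcacaeddddcebedbaaacc
  25 |  18 | ebedbaaacc
  26 |  20 | edbaaacc
  27 |  12 | eddddcebedbaaacc

SA = [23, 24, 9, 25, 3, 11, 22, 7, 1, 19, 27, 8, 10, 0, 26, 17, 21, 6, 16, 5, 15, 4, 14, 13, 2, 18, 20, 12]
i: (SA[i-1],SA[i]) lcp shared
  1: (23,24) 2 'aa'
  2: (24,9) 1 'a'
  3: (9,25) 2 'ac'
  4: (25,3) 1 'a'
  5: (3,11) 1 'a'
  6: (11,22) 0 ''
  7: (22,7) 1 'b'
  8: (7,1) 1 'b'
  9: (1,19) 2 'be'
  10: (19,27) 0 ''
  11: (27,8) 1 'c'
  12: (8,10) 2 'ca'
  13: (10,0) 1 'c'
  14: (0,26) 1 'c'
  15: (26,17) 1 'c'
  16: (17,21) 0 ''
  17: (21,6) 2 'db'
  18: (6,16) 1 'd'
  19: (16,5) 1 'd'
  20: (5,15) 2 'dd'
  21: (15,4) 2 'dd'
  22: (4,14) 3 'ddd'
  23: (14,13) 3 'ddd'
  24: (13,2) 0 ''
  25: (2,18) 1 'e'
  26: (18,20) 1 'e'
  27: (20,12) 2 'ed'

n(n+1)/2 = 28·29/2 = 406
Σ LCP = 0 + 2 + 1 + 2 + 1 + 1 + 0 + 1 + 1 + 2 + 0 + 1 + 2 + 1 + 1 + 1 + 0 + 2 + 1 + 1 + 2 + 2 + 3 + 3 + 0 + 1 + 1 + 2 = 35
distinct = 406 − 35 = 371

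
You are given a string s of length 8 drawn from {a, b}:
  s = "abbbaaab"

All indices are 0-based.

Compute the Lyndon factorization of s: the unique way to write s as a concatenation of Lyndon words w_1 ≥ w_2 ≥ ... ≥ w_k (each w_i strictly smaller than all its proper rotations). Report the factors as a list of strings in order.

emit factor 1: 'abbb' (i=0, period=4)
emit factor 2: 'aaab' (i=4, period=4)

["abbb", "aaab"]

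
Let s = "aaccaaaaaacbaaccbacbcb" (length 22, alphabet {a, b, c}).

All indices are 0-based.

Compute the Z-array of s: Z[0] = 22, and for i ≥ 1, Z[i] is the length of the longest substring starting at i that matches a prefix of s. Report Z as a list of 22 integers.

Z[0]=22
i=1: fresh scan; Z[1]=1 extend→box=[1,2)
i=2: fresh scan; Z[2]=0
i=3: fresh scan; Z[3]=0
i=4: fresh scan; Z[4]=2 extend→box=[4,6)
i=5: min(r-i=1, Z[1]=1)=1; Z[5]=2 extend→box=[5,7)
i=6: min(r-i=1, Z[1]=1)=1; Z[6]=2 extend→box=[6,8)
i=7: min(r-i=1, Z[1]=1)=1; Z[7]=2 extend→box=[7,9)
i=8: min(r-i=1, Z[1]=1)=1; Z[8]=3 extend→box=[8,11)
i=9: min(r-i=2, Z[1]=1)=1; Z[9]=1
i=10: min(r-i=1, Z[2]=0)=0; Z[10]=0
i=11: fresh scan; Z[11]=0
i=12: fresh scan; Z[12]=4 extend→box=[12,16)
i=13: min(r-i=3, Z[1]=1)=1; Z[13]=1
i=14: min(r-i=2, Z[2]=0)=0; Z[14]=0
i=15: min(r-i=1, Z[3]=0)=0; Z[15]=0
i=16: fresh scan; Z[16]=0
i=17: fresh scan; Z[17]=1 extend→box=[17,18)
i=18: fresh scan; Z[18]=0
i=19: fresh scan; Z[19]=0
i=20: fresh scan; Z[20]=0
i=21: fresh scan; Z[21]=0

[22, 1, 0, 0, 2, 2, 2, 2, 3, 1, 0, 0, 4, 1, 0, 0, 0, 1, 0, 0, 0, 0]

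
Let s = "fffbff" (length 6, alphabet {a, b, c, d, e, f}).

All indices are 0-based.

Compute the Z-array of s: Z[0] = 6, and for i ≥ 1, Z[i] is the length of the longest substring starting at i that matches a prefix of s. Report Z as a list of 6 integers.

[6, 2, 1, 0, 2, 1]

Z[0]=6
i=1: outside box; Z[1]=2 extend→box=[1,3)
i=2: min(r-i=1, Z[1]=2)=1; Z[2]=1
i=3: outside box; Z[3]=0
i=4: outside box; Z[4]=2 extend→box=[4,6)
i=5: min(r-i=1, Z[1]=2)=1; Z[5]=1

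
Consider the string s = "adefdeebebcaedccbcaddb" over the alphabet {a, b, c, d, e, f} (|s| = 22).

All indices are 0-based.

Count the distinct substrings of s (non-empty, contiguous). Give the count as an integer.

231

sorted suffixes:
  #0 SA[0]=18  'addb'
  #1 SA[1]=0  'adefdeebebcaedccbcaddb'
  #2 SA[2]=11  'aedccbcaddb'
  #3 SA[3]=21  'b'
  #4 SA[4]=16  'bcaddb'
  #5 SA[5]=9  'bcaedccbcaddb'
  #6 SA[6]=7  'bebcaedccbcaddb'
  #7 SA[7]=17  'caddb'
  #8 SA[8]=10  'caedccbcaddb'
  #9 SA[9]=15  'cbcaddb'
  #10 SA[10]=14  'ccbcaddb'
  #11 SA[11]=20  'db'
  #12 SA[12]=13  'dccbcaddb'
  #13 SA[13]=19  'ddb'
  #14 SA[14]=4  'deebebcaedccbcaddb'
  #15 SA[15]=1  'defdeebebcaedccbcaddb'
  #16 SA[16]=8  'ebcaedccbcaddb'
  #17 SA[17]=6  'ebebcaedccbcaddb'
  #18 SA[18]=12  'edccbcaddb'
  #19 SA[19]=5  'eebebcaedccbcaddb'
  #20 SA[20]=2  'efdeebebcaedccbcaddb'
  #21 SA[21]=3  'fdeebebcaedccbcaddb'

SA = [18, 0, 11, 21, 16, 9, 7, 17, 10, 15, 14, 20, 13, 19, 4, 1, 8, 6, 12, 5, 2, 3]
rank  pair      lcp
   1  s[18:],s[0:]  2  'ad'
   2  s[0:],s[11:]  1  'a'
   3  s[11:],s[21:]  0  ''
   4  s[21:],s[16:]  1  'b'
   5  s[16:],s[9:]  3  'bca'
   6  s[9:],s[7:]  1  'b'
   7  s[7:],s[17:]  0  ''
   8  s[17:],s[10:]  2  'ca'
   9  s[10:],s[15:]  1  'c'
  10  s[15:],s[14:]  1  'c'
  11  s[14:],s[20:]  0  ''
  12  s[20:],s[13:]  1  'd'
  13  s[13:],s[19:]  1  'd'
  14  s[19:],s[4:]  1  'd'
  15  s[4:],s[1:]  2  'de'
  16  s[1:],s[8:]  0  ''
  17  s[8:],s[6:]  2  'eb'
  18  s[6:],s[12:]  1  'e'
  19  s[12:],s[5:]  1  'e'
  20  s[5:],s[2:]  1  'e'
  21  s[2:],s[3:]  0  ''

n(n+1)/2 = 22·23/2 = 253
Σ LCP = 0 + 2 + 1 + 0 + 1 + 3 + 1 + 0 + 2 + 1 + 1 + 0 + 1 + 1 + 1 + 2 + 0 + 2 + 1 + 1 + 1 + 0 = 22
distinct = 253 − 22 = 231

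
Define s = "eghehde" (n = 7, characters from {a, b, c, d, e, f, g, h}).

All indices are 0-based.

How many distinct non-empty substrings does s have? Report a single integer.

25

rank | idx | suffix
   0 |   5 | de
   1 |   6 | e
   2 |   0 | eghehde
   3 |   3 | ehde
   4 |   1 | ghehde
   5 |   4 | hde
   6 |   2 | hehde

SA = [5, 6, 0, 3, 1, 4, 2]
i: (SA[i-1],SA[i]) lcp shared
  1: (5,6) 0 ''
  2: (6,0) 1 'e'
  3: (0,3) 1 'e'
  4: (3,1) 0 ''
  5: (1,4) 0 ''
  6: (4,2) 1 'h'

n(n+1)/2 = 7·8/2 = 28
Σ LCP = 0 + 0 + 1 + 1 + 0 + 0 + 1 = 3
distinct = 28 − 3 = 25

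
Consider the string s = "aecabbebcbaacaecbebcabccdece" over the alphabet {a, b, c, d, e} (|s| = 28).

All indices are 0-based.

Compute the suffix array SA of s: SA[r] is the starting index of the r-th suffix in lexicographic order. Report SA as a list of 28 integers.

[10, 3, 20, 11, 0, 13, 9, 4, 18, 7, 21, 16, 5, 2, 19, 12, 8, 15, 22, 23, 26, 24, 27, 17, 6, 1, 14, 25]

rank→(start, suffix):
  0 → (10, 'aacaecbebcabccdece')
  1 → (3, 'abbebcbaacaecbebcabccdece')
  2 → (20, 'abccdece')
  3 → (11, 'acaecbebcabccdece')
  4 → (0, 'aecabbebcbaacaecbebcabccdece')
  5 → (13, 'aecbebcabccdece')
  6 → (9, 'baacaecbebcabccdece')
  7 → (4, 'bbebcbaacaecbebcabccdece')
  8 → (18, 'bcabccdece')
  9 → (7, 'bcbaacaecbebcabccdece')
  10 → (21, 'bccdece')
  11 → (16, 'bebcabccdece')
  12 → (5, 'bebcbaacaecbebcabccdece')
  13 → (2, 'cabbebcbaacaecbebcabccdece')
  14 → (19, 'cabccdece')
  15 → (12, 'caecbebcabccdece')
  16 → (8, 'cbaacaecbebcabccdece')
  17 → (15, 'cbebcabccdece')
  18 → (22, 'ccdece')
  19 → (23, 'cdece')
  20 → (26, 'ce')
  21 → (24, 'dece')
  22 → (27, 'e')
  23 → (17, 'ebcabccdece')
  24 → (6, 'ebcbaacaecbebcabccdece')
  25 → (1, 'ecabbebcbaacaecbebcabccdece')
  26 → (14, 'ecbebcabccdece')
  27 → (25, 'ece')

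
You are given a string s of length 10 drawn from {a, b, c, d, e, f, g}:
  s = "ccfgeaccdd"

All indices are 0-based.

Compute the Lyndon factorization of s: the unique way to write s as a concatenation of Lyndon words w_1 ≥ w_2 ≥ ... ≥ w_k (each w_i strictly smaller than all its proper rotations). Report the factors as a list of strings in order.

emit factor 1: 'ccfge' (i=0, period=5)
emit factor 2: 'accdd' (i=5, period=5)

["ccfge", "accdd"]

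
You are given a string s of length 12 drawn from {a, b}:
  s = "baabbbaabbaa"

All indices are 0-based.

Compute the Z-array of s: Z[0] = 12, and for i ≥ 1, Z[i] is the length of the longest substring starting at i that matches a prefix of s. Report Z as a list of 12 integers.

[12, 0, 0, 1, 1, 5, 0, 0, 1, 3, 0, 0]

Z[0]=12
i=1: outside box; Z[1]=0
i=2: outside box; Z[2]=0
i=3: outside box; Z[3]=1 extend→box=[3,4)
i=4: outside box; Z[4]=1 extend→box=[4,5)
i=5: outside box; Z[5]=5 extend→box=[5,10)
i=6: min(r-i=4, Z[1]=0)=0; Z[6]=0
i=7: min(r-i=3, Z[2]=0)=0; Z[7]=0
i=8: min(r-i=2, Z[3]=1)=1; Z[8]=1
i=9: min(r-i=1, Z[4]=1)=1; Z[9]=3 extend→box=[9,12)
i=10: min(r-i=2, Z[1]=0)=0; Z[10]=0
i=11: min(r-i=1, Z[2]=0)=0; Z[11]=0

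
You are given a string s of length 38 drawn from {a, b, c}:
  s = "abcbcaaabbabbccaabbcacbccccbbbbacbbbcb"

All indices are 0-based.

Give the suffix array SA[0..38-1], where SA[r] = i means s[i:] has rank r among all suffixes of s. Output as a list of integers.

[5, 6, 15, 7, 16, 10, 0, 31, 20, 37, 9, 30, 8, 29, 28, 27, 33, 17, 34, 11, 3, 18, 35, 1, 12, 22, 4, 14, 19, 36, 26, 32, 2, 21, 13, 25, 24, 23]

rank | idx | suffix
   0 |   5 | aaabbabbccaabbcacbccccbbbbacbbbcb
   1 |   6 | aabbabbccaabbcacbccccbbbbacbbbcb
   2 |  15 | aabbcacbccccbbbbacbbbcb
   3 |   7 | abbabbccaabbcacbccccbbbbacbbbcb
   4 |  16 | abbcacbccccbbbbacbbbcb
   5 |  10 | abbccaabbcacbccccbbbbacbbbcb
   6 |   0 | abcbcaaabbabbccaabbcacbccccbbbbacbbbcb
   7 |  31 | acbbbcb
   8 |  20 | acbccccbbbbacbbbcb
   9 |  37 | b
  10 |   9 | babbccaabbcacbccccbbbbacbbbcb
  11 |  30 | bacbbbcb
  12 |   8 | bbabbccaabbcacbccccbbbbacbbbcb
  13 |  29 | bbacbbbcb
  14 |  28 | bbbacbbbcb
  15 |  27 | bbbbacbbbcb
  16 |  33 | bbbcb
  17 |  17 | bbcacbccccbbbbacbbbcb
  18 |  34 | bbcb
  19 |  11 | bbccaabbcacbccccbbbbacbbbcb
  20 |   3 | bcaaabbabbccaabbcacbccccbbbbacbbbcb
  21 |  18 | bcacbccccbbbbacbbbcb
  22 |  35 | bcb
  23 |   1 | bcbcaaabbabbccaabbcacbccccbbbbacbbbcb
  24 |  12 | bccaabbcacbccccbbbbacbbbcb
  25 |  22 | bccccbbbbacbbbcb
  26 |   4 | caaabbabbccaabbcacbccccbbbbacbbbcb
  27 |  14 | caabbcacbccccbbbbacbbbcb
  28 |  19 | cacbccccbbbbacbbbcb
  29 |  36 | cb
  30 |  26 | cbbbbacbbbcb
  31 |  32 | cbbbcb
  32 |   2 | cbcaaabbabbccaabbcacbccccbbbbacbbbcb
  33 |  21 | cbccccbbbbacbbbcb
  34 |  13 | ccaabbcacbccccbbbbacbbbcb
  35 |  25 | ccbbbbacbbbcb
  36 |  24 | cccbbbbacbbbcb
  37 |  23 | ccccbbbbacbbbcb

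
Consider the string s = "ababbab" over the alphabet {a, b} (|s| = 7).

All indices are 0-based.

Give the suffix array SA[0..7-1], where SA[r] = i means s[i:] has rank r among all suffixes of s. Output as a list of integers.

[5, 0, 2, 6, 4, 1, 3]

sorted suffixes:
  #0 SA[0]=5  'ab'
  #1 SA[1]=0  'ababbab'
  #2 SA[2]=2  'abbab'
  #3 SA[3]=6  'b'
  #4 SA[4]=4  'bab'
  #5 SA[5]=1  'babbab'
  #6 SA[6]=3  'bbab'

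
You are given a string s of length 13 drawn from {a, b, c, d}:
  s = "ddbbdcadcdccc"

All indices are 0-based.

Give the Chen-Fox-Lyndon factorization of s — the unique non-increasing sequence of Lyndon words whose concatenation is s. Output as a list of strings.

emit factor 1: 'd' (i=0, period=1)
emit factor 2: 'd' (i=1, period=1)
emit factor 3: 'bbdc' (i=2, period=4)
emit factor 4: 'adcdccc' (i=6, period=7)

["d", "d", "bbdc", "adcdccc"]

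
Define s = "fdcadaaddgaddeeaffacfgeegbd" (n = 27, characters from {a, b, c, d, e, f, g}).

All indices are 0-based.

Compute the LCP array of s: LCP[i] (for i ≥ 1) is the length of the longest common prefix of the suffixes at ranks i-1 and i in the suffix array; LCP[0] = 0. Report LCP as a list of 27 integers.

rank→(start, suffix):
  0 → (5, 'aaddgaddeeaffacfgeegbd')
  1 → (18, 'acfgeegbd')
  2 → (3, 'adaaddgaddeeaffacfgeegbd')
  3 → (10, 'addeeaffacfgeegbd')
  4 → (6, 'addgaddeeaffacfgeegbd')
  5 → (15, 'affacfgeegbd')
  6 → (25, 'bd')
  7 → (2, 'cadaaddgaddeeaffacfgeegbd')
  8 → (19, 'cfgeegbd')
  9 → (26, 'd')
  10 → (4, 'daaddgaddeeaffacfgeegbd')
  11 → (1, 'dcadaaddgaddeeaffacfgeegbd')
  12 → (11, 'ddeeaffacfgeegbd')
  13 → (7, 'ddgaddeeaffacfgeegbd')
  14 → (12, 'deeaffacfgeegbd')
  15 → (8, 'dgaddeeaffacfgeegbd')
  16 → (14, 'eaffacfgeegbd')
  17 → (13, 'eeaffacfgeegbd')
  18 → (22, 'eegbd')
  19 → (23, 'egbd')
  20 → (17, 'facfgeegbd')
  21 → (0, 'fdcadaaddgaddeeaffacfgeegbd')
  22 → (16, 'ffacfgeegbd')
  23 → (20, 'fgeegbd')
  24 → (9, 'gaddeeaffacfgeegbd')
  25 → (24, 'gbd')
  26 → (21, 'geegbd')

SA = [5, 18, 3, 10, 6, 15, 25, 2, 19, 26, 4, 1, 11, 7, 12, 8, 14, 13, 22, 23, 17, 0, 16, 20, 9, 24, 21]
[i] adj suffixes → lcp
  [1] 5/18 → 1 ('a')
  [2] 18/3 → 1 ('a')
  [3] 3/10 → 2 ('ad')
  [4] 10/6 → 3 ('add')
  [5] 6/15 → 1 ('a')
  [6] 15/25 → 0 ('')
  [7] 25/2 → 0 ('')
  [8] 2/19 → 1 ('c')
  [9] 19/26 → 0 ('')
  [10] 26/4 → 1 ('d')
  [11] 4/1 → 1 ('d')
  [12] 1/11 → 1 ('d')
  [13] 11/7 → 2 ('dd')
  [14] 7/12 → 1 ('d')
  [15] 12/8 → 1 ('d')
  [16] 8/14 → 0 ('')
  [17] 14/13 → 1 ('e')
  [18] 13/22 → 2 ('ee')
  [19] 22/23 → 1 ('e')
  [20] 23/17 → 0 ('')
  [21] 17/0 → 1 ('f')
  [22] 0/16 → 1 ('f')
  [23] 16/20 → 1 ('f')
  [24] 20/9 → 0 ('')
  [25] 9/24 → 1 ('g')
  [26] 24/21 → 1 ('g')

[0, 1, 1, 2, 3, 1, 0, 0, 1, 0, 1, 1, 1, 2, 1, 1, 0, 1, 2, 1, 0, 1, 1, 1, 0, 1, 1]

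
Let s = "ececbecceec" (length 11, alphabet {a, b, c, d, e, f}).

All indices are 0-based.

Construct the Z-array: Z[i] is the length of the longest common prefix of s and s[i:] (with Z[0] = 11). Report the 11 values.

[11, 0, 2, 0, 0, 2, 0, 0, 1, 2, 0]

Z[0]=11
i=1: i≥r, start 0; Z[1]=0
i=2: i≥r, start 0; Z[2]=2 grow→box=[2,4)
i=3: min(r-i=1, Z[1]=0)=0; Z[3]=0
i=4: i≥r, start 0; Z[4]=0
i=5: i≥r, start 0; Z[5]=2 grow→box=[5,7)
i=6: min(r-i=1, Z[1]=0)=0; Z[6]=0
i=7: i≥r, start 0; Z[7]=0
i=8: i≥r, start 0; Z[8]=1 grow→box=[8,9)
i=9: i≥r, start 0; Z[9]=2 grow→box=[9,11)
i=10: min(r-i=1, Z[1]=0)=0; Z[10]=0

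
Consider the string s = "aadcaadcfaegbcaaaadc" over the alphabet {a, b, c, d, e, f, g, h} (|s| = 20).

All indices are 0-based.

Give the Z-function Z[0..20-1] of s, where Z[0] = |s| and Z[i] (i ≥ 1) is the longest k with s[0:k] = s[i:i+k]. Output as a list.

Z[0]=20
i=1: outside box; Z[1]=1 scan→box=[1,2)
i=2: outside box; Z[2]=0
i=3: outside box; Z[3]=0
i=4: outside box; Z[4]=4 scan→box=[4,8)
i=5: min(r-i=3, Z[1]=1)=1; Z[5]=1
i=6: min(r-i=2, Z[2]=0)=0; Z[6]=0
i=7: min(r-i=1, Z[3]=0)=0; Z[7]=0
i=8: outside box; Z[8]=0
i=9: outside box; Z[9]=1 scan→box=[9,10)
i=10: outside box; Z[10]=0
i=11: outside box; Z[11]=0
i=12: outside box; Z[12]=0
i=13: outside box; Z[13]=0
i=14: outside box; Z[14]=2 scan→box=[14,16)
i=15: min(r-i=1, Z[1]=1)=1; Z[15]=2 scan→box=[15,17)
i=16: min(r-i=1, Z[1]=1)=1; Z[16]=4 scan→box=[16,20)
i=17: min(r-i=3, Z[1]=1)=1; Z[17]=1
i=18: min(r-i=2, Z[2]=0)=0; Z[18]=0
i=19: min(r-i=1, Z[3]=0)=0; Z[19]=0

[20, 1, 0, 0, 4, 1, 0, 0, 0, 1, 0, 0, 0, 0, 2, 2, 4, 1, 0, 0]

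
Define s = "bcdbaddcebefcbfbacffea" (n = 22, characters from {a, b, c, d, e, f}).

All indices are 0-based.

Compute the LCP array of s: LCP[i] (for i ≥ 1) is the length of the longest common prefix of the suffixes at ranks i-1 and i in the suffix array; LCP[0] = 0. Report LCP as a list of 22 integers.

[0, 1, 1, 0, 2, 1, 1, 1, 0, 1, 1, 1, 0, 1, 1, 0, 1, 1, 0, 1, 1, 1]

rank | idx | suffix
   0 |  21 | a
   1 |  16 | acffea
   2 |   4 | addcebefcbfbacffea
   3 |  15 | bacffea
   4 |   3 | baddcebefcbfbacffea
   5 |   0 | bcdbaddcebefcbfbacffea
   6 |   9 | befcbfbacffea
   7 |  13 | bfbacffea
   8 |  12 | cbfbacffea
   9 |   1 | cdbaddcebefcbfbacffea
  10 |   7 | cebefcbfbacffea
  11 |  17 | cffea
  12 |   2 | dbaddcebefcbfbacffea
  13 |   6 | dcebefcbfbacffea
  14 |   5 | ddcebefcbfbacffea
  15 |  20 | ea
  16 |   8 | ebefcbfbacffea
  17 |  10 | efcbfbacffea
  18 |  14 | fbacffea
  19 |  11 | fcbfbacffea
  20 |  19 | fea
  21 |  18 | ffea

SA = [21, 16, 4, 15, 3, 0, 9, 13, 12, 1, 7, 17, 2, 6, 5, 20, 8, 10, 14, 11, 19, 18]
[i] adj suffixes → lcp
  [1] 21/16 → 1 ('a')
  [2] 16/4 → 1 ('a')
  [3] 4/15 → 0 ('')
  [4] 15/3 → 2 ('ba')
  [5] 3/0 → 1 ('b')
  [6] 0/9 → 1 ('b')
  [7] 9/13 → 1 ('b')
  [8] 13/12 → 0 ('')
  [9] 12/1 → 1 ('c')
  [10] 1/7 → 1 ('c')
  [11] 7/17 → 1 ('c')
  [12] 17/2 → 0 ('')
  [13] 2/6 → 1 ('d')
  [14] 6/5 → 1 ('d')
  [15] 5/20 → 0 ('')
  [16] 20/8 → 1 ('e')
  [17] 8/10 → 1 ('e')
  [18] 10/14 → 0 ('')
  [19] 14/11 → 1 ('f')
  [20] 11/19 → 1 ('f')
  [21] 19/18 → 1 ('f')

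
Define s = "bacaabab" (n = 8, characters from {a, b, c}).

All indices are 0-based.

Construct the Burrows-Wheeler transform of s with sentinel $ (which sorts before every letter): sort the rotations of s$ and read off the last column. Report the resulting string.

rank  rotation   last
    0  $bacaabab  b
    1  aabab$bac  c
    2  ab$bacaab  b
    3  abab$baca  a
    4  acaabab$b  b
    5  b$bacaaba  a
    6  bab$bacaa  a
    7  bacaabab$  $
    8  caabab$ba  a

bcbabaa$a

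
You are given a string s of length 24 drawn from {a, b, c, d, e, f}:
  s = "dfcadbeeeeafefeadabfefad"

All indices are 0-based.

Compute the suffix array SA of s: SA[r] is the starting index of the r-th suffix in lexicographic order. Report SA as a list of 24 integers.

rank→(start, suffix):
  0 → (17, 'abfefad')
  1 → (22, 'ad')
  2 → (15, 'adabfefad')
  3 → (3, 'adbeeeeafefeadabfefad')
  4 → (10, 'afefeadabfefad')
  5 → (5, 'beeeeafefeadabfefad')
  6 → (18, 'bfefad')
  7 → (2, 'cadbeeeeafefeadabfefad')
  8 → (23, 'd')
  9 → (16, 'dabfefad')
  10 → (4, 'dbeeeeafefeadabfefad')
  11 → (0, 'dfcadbeeeeafefeadabfefad')
  12 → (14, 'eadabfefad')
  13 → (9, 'eafefeadabfefad')
  14 → (8, 'eeafefeadabfefad')
  15 → (7, 'eeeafefeadabfefad')
  16 → (6, 'eeeeafefeadabfefad')
  17 → (20, 'efad')
  18 → (12, 'efeadabfefad')
  19 → (21, 'fad')
  20 → (1, 'fcadbeeeeafefeadabfefad')
  21 → (13, 'feadabfefad')
  22 → (19, 'fefad')
  23 → (11, 'fefeadabfefad')

[17, 22, 15, 3, 10, 5, 18, 2, 23, 16, 4, 0, 14, 9, 8, 7, 6, 20, 12, 21, 1, 13, 19, 11]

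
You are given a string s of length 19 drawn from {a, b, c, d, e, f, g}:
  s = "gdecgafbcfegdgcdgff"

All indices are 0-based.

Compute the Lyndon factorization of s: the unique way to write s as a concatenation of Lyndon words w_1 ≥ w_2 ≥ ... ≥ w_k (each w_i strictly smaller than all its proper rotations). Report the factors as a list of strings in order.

["g", "de", "cg", "afbcfegdgcdgff"]

emit factor 1: 'g' (i=0, period=1)
emit factor 2: 'de' (i=1, period=2)
emit factor 3: 'cg' (i=3, period=2)
emit factor 4: 'afbcfegdgcdgff' (i=5, period=14)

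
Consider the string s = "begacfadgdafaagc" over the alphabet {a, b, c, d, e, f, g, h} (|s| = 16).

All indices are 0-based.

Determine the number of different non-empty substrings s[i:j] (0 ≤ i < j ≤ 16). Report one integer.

126

rank | idx | suffix
   0 |  12 | aagc
   1 |   3 | acfadgdafaagc
   2 |   6 | adgdafaagc
   3 |  10 | afaagc
   4 |  13 | agc
   5 |   0 | begacfadgdafaagc
   6 |  15 | c
   7 |   4 | cfadgdafaagc
   8 |   9 | dafaagc
   9 |   7 | dgdafaagc
  10 |   1 | egacfadgdafaagc
  11 |  11 | faagc
  12 |   5 | fadgdafaagc
  13 |   2 | gacfadgdafaagc
  14 |  14 | gc
  15 |   8 | gdafaagc

SA = [12, 3, 6, 10, 13, 0, 15, 4, 9, 7, 1, 11, 5, 2, 14, 8]
rank  pair      lcp
   1  s[12:],s[3:]  1  'a'
   2  s[3:],s[6:]  1  'a'
   3  s[6:],s[10:]  1  'a'
   4  s[10:],s[13:]  1  'a'
   5  s[13:],s[0:]  0  ''
   6  s[0:],s[15:]  0  ''
   7  s[15:],s[4:]  1  'c'
   8  s[4:],s[9:]  0  ''
   9  s[9:],s[7:]  1  'd'
  10  s[7:],s[1:]  0  ''
  11  s[1:],s[11:]  0  ''
  12  s[11:],s[5:]  2  'fa'
  13  s[5:],s[2:]  0  ''
  14  s[2:],s[14:]  1  'g'
  15  s[14:],s[8:]  1  'g'

n(n+1)/2 = 16·17/2 = 136
Σ LCP = 0 + 1 + 1 + 1 + 1 + 0 + 0 + 1 + 0 + 1 + 0 + 0 + 2 + 0 + 1 + 1 = 10
distinct = 136 − 10 = 126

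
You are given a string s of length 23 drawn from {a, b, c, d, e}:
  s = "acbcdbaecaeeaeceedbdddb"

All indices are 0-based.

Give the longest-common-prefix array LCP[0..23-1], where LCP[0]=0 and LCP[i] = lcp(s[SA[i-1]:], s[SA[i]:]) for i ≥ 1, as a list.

rank | idx | suffix
   0 |   0 | acbcdbaecaeeaeceedbdddb
   1 |   6 | aecaeeaeceedbdddb
   2 |  12 | aeceedbdddb
   3 |   9 | aeeaeceedbdddb
   4 |  22 | b
   5 |   5 | baecaeeaeceedbdddb
   6 |   2 | bcdbaecaeeaeceedbdddb
   7 |  18 | bdddb
   8 |   8 | caeeaeceedbdddb
   9 |   1 | cbcdbaecaeeaeceedbdddb
  10 |   3 | cdbaecaeeaeceedbdddb
  11 |  14 | ceedbdddb
  12 |  21 | db
  13 |   4 | dbaecaeeaeceedbdddb
  14 |  17 | dbdddb
  15 |  20 | ddb
  16 |  19 | dddb
  17 |  11 | eaeceedbdddb
  18 |   7 | ecaeeaeceedbdddb
  19 |  13 | eceedbdddb
  20 |  16 | edbdddb
  21 |  10 | eeaeceedbdddb
  22 |  15 | eedbdddb

SA = [0, 6, 12, 9, 22, 5, 2, 18, 8, 1, 3, 14, 21, 4, 17, 20, 19, 11, 7, 13, 16, 10, 15]
[i] adj suffixes → lcp
  [1] 0/6 → 1 ('a')
  [2] 6/12 → 3 ('aec')
  [3] 12/9 → 2 ('ae')
  [4] 9/22 → 0 ('')
  [5] 22/5 → 1 ('b')
  [6] 5/2 → 1 ('b')
  [7] 2/18 → 1 ('b')
  [8] 18/8 → 0 ('')
  [9] 8/1 → 1 ('c')
  [10] 1/3 → 1 ('c')
  [11] 3/14 → 1 ('c')
  [12] 14/21 → 0 ('')
  [13] 21/4 → 2 ('db')
  [14] 4/17 → 2 ('db')
  [15] 17/20 → 1 ('d')
  [16] 20/19 → 2 ('dd')
  [17] 19/11 → 0 ('')
  [18] 11/7 → 1 ('e')
  [19] 7/13 → 2 ('ec')
  [20] 13/16 → 1 ('e')
  [21] 16/10 → 1 ('e')
  [22] 10/15 → 2 ('ee')

[0, 1, 3, 2, 0, 1, 1, 1, 0, 1, 1, 1, 0, 2, 2, 1, 2, 0, 1, 2, 1, 1, 2]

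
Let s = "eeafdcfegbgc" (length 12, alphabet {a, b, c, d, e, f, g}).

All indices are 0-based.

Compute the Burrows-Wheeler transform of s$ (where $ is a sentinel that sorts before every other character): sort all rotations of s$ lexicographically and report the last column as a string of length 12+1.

ceggdfe$faceb

rank  rotation       last
    0  $eeafdcfegbgc  c
    1  afdcfegbgc$ee  e
    2  bgc$eeafdcfeg  g
    3  c$eeafdcfegbg  g
    4  cfegbgc$eeafd  d
    5  dcfegbgc$eeaf  f
    6  eafdcfegbgc$e  e
    7  eeafdcfegbgc$  $
    8  egbgc$eeafdcf  f
    9  fdcfegbgc$eea  a
   10  fegbgc$eeafdc  c
   11  gbgc$eeafdcfe  e
   12  gc$eeafdcfegb  b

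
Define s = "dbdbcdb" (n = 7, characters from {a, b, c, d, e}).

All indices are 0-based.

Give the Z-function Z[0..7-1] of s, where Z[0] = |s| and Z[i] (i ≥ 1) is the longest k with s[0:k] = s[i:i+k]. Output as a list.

[7, 0, 2, 0, 0, 2, 0]

Z[0]=7
i=1: i≥r, start 0; Z[1]=0
i=2: i≥r, start 0; Z[2]=2 grow→box=[2,4)
i=3: min(r-i=1, Z[1]=0)=0; Z[3]=0
i=4: i≥r, start 0; Z[4]=0
i=5: i≥r, start 0; Z[5]=2 grow→box=[5,7)
i=6: min(r-i=1, Z[1]=0)=0; Z[6]=0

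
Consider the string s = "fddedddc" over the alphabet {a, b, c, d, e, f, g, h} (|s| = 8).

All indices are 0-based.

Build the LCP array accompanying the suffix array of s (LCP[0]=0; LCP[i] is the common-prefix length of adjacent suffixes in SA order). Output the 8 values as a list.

rank | idx | suffix
   0 |   7 | c
   1 |   6 | dc
   2 |   5 | ddc
   3 |   4 | dddc
   4 |   1 | ddedddc
   5 |   2 | dedddc
   6 |   3 | edddc
   7 |   0 | fddedddc

SA = [7, 6, 5, 4, 1, 2, 3, 0]
rank  pair      lcp
   1  s[7:],s[6:]  0  ''
   2  s[6:],s[5:]  1  'd'
   3  s[5:],s[4:]  2  'dd'
   4  s[4:],s[1:]  2  'dd'
   5  s[1:],s[2:]  1  'd'
   6  s[2:],s[3:]  0  ''
   7  s[3:],s[0:]  0  ''

[0, 0, 1, 2, 2, 1, 0, 0]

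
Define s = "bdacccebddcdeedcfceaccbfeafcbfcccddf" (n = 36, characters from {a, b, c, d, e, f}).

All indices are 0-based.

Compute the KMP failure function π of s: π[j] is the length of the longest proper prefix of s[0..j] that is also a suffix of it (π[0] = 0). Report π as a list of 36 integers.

π[0] = 0
j=1 s[j]='d': π[1]=0 (border '')
j=2 s[j]='a': π[2]=0 (border '')
j=3 s[j]='c': π[3]=0 (border '')
j=4 s[j]='c': π[4]=0 (border '')
j=5 s[j]='c': π[5]=0 (border '')
j=6 s[j]='e': π[6]=0 (border '')
j=7 s[j]='b': π[7]=1 (border 'b')
j=8 s[j]='d': π[8]=2 (border 'bd')
j=9 s[j]='d': k: 2→0; π[9]=0 (border '')
j=10 s[j]='c': π[10]=0 (border '')
j=11 s[j]='d': π[11]=0 (border '')
j=12 s[j]='e': π[12]=0 (border '')
j=13 s[j]='e': π[13]=0 (border '')
j=14 s[j]='d': π[14]=0 (border '')
j=15 s[j]='c': π[15]=0 (border '')
j=16 s[j]='f': π[16]=0 (border '')
j=17 s[j]='c': π[17]=0 (border '')
j=18 s[j]='e': π[18]=0 (border '')
j=19 s[j]='a': π[19]=0 (border '')
j=20 s[j]='c': π[20]=0 (border '')
j=21 s[j]='c': π[21]=0 (border '')
j=22 s[j]='b': π[22]=1 (border 'b')
j=23 s[j]='f': k: 1→0; π[23]=0 (border '')
j=24 s[j]='e': π[24]=0 (border '')
j=25 s[j]='a': π[25]=0 (border '')
j=26 s[j]='f': π[26]=0 (border '')
j=27 s[j]='c': π[27]=0 (border '')
j=28 s[j]='b': π[28]=1 (border 'b')
j=29 s[j]='f': k: 1→0; π[29]=0 (border '')
j=30 s[j]='c': π[30]=0 (border '')
j=31 s[j]='c': π[31]=0 (border '')
j=32 s[j]='c': π[32]=0 (border '')
j=33 s[j]='d': π[33]=0 (border '')
j=34 s[j]='d': π[34]=0 (border '')
j=35 s[j]='f': π[35]=0 (border '')

[0, 0, 0, 0, 0, 0, 0, 1, 2, 0, 0, 0, 0, 0, 0, 0, 0, 0, 0, 0, 0, 0, 1, 0, 0, 0, 0, 0, 1, 0, 0, 0, 0, 0, 0, 0]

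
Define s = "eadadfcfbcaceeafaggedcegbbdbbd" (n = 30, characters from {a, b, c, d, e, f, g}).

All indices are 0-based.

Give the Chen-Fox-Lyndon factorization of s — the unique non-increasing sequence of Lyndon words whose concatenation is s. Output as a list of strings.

emit factor 1: 'e' (i=0, period=1)
emit factor 2: 'adadfcfbc' (i=1, period=9)
emit factor 3: 'aceeafaggedcegbbdbbd' (i=10, period=20)

["e", "adadfcfbc", "aceeafaggedcegbbdbbd"]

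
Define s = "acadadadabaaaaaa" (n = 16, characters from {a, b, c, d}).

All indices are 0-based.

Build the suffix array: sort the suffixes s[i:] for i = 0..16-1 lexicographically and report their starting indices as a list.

[15, 14, 13, 12, 11, 10, 8, 0, 6, 4, 2, 9, 1, 7, 5, 3]

rank→(start, suffix):
  0 → (15, 'a')
  1 → (14, 'aa')
  2 → (13, 'aaa')
  3 → (12, 'aaaa')
  4 → (11, 'aaaaa')
  5 → (10, 'aaaaaa')
  6 → (8, 'abaaaaaa')
  7 → (0, 'acadadadabaaaaaa')
  8 → (6, 'adabaaaaaa')
  9 → (4, 'adadabaaaaaa')
  10 → (2, 'adadadabaaaaaa')
  11 → (9, 'baaaaaa')
  12 → (1, 'cadadadabaaaaaa')
  13 → (7, 'dabaaaaaa')
  14 → (5, 'dadabaaaaaa')
  15 → (3, 'dadadabaaaaaa')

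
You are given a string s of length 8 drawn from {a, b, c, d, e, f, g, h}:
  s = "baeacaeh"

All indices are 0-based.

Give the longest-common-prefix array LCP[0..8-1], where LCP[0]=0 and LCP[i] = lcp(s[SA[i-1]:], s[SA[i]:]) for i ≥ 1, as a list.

rank | idx | suffix
   0 |   3 | acaeh
   1 |   1 | aeacaeh
   2 |   5 | aeh
   3 |   0 | baeacaeh
   4 |   4 | caeh
   5 |   2 | eacaeh
   6 |   6 | eh
   7 |   7 | h

SA = [3, 1, 5, 0, 4, 2, 6, 7]
rank  pair      lcp
   1  s[3:],s[1:]  1  'a'
   2  s[1:],s[5:]  2  'ae'
   3  s[5:],s[0:]  0  ''
   4  s[0:],s[4:]  0  ''
   5  s[4:],s[2:]  0  ''
   6  s[2:],s[6:]  1  'e'
   7  s[6:],s[7:]  0  ''

[0, 1, 2, 0, 0, 0, 1, 0]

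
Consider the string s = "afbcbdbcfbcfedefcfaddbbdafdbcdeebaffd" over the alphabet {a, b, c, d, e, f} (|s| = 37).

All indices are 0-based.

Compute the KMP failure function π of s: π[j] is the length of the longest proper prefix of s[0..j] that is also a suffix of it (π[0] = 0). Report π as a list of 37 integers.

π[0] = 0
j=1 s[j]='f': π[1]=0 (border '')
j=2 s[j]='b': π[2]=0 (border '')
j=3 s[j]='c': π[3]=0 (border '')
j=4 s[j]='b': π[4]=0 (border '')
j=5 s[j]='d': π[5]=0 (border '')
j=6 s[j]='b': π[6]=0 (border '')
j=7 s[j]='c': π[7]=0 (border '')
j=8 s[j]='f': π[8]=0 (border '')
j=9 s[j]='b': π[9]=0 (border '')
j=10 s[j]='c': π[10]=0 (border '')
j=11 s[j]='f': π[11]=0 (border '')
j=12 s[j]='e': π[12]=0 (border '')
j=13 s[j]='d': π[13]=0 (border '')
j=14 s[j]='e': π[14]=0 (border '')
j=15 s[j]='f': π[15]=0 (border '')
j=16 s[j]='c': π[16]=0 (border '')
j=17 s[j]='f': π[17]=0 (border '')
j=18 s[j]='a': π[18]=1 (border 'a')
j=19 s[j]='d': k: 1→0; π[19]=0 (border '')
j=20 s[j]='d': π[20]=0 (border '')
j=21 s[j]='b': π[21]=0 (border '')
j=22 s[j]='b': π[22]=0 (border '')
j=23 s[j]='d': π[23]=0 (border '')
j=24 s[j]='a': π[24]=1 (border 'a')
j=25 s[j]='f': π[25]=2 (border 'af')
j=26 s[j]='d': k: 2→0; π[26]=0 (border '')
j=27 s[j]='b': π[27]=0 (border '')
j=28 s[j]='c': π[28]=0 (border '')
j=29 s[j]='d': π[29]=0 (border '')
j=30 s[j]='e': π[30]=0 (border '')
j=31 s[j]='e': π[31]=0 (border '')
j=32 s[j]='b': π[32]=0 (border '')
j=33 s[j]='a': π[33]=1 (border 'a')
j=34 s[j]='f': π[34]=2 (border 'af')
j=35 s[j]='f': k: 2→0; π[35]=0 (border '')
j=36 s[j]='d': π[36]=0 (border '')

[0, 0, 0, 0, 0, 0, 0, 0, 0, 0, 0, 0, 0, 0, 0, 0, 0, 0, 1, 0, 0, 0, 0, 0, 1, 2, 0, 0, 0, 0, 0, 0, 0, 1, 2, 0, 0]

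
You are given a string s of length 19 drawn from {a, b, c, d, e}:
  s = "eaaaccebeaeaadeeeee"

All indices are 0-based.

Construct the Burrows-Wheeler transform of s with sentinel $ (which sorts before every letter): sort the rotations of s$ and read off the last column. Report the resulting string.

eeaeaaeeacae$abceeed

rank  rotation              last
    0  $eaaaccebeaeaadeeeee  e
    1  aaaccebeaeaadeeeee$e  e
    2  aaccebeaeaadeeeee$ea  a
    3  aadeeeee$eaaaccebeae  e
    4  accebeaeaadeeeee$eaa  a
    5  adeeeee$eaaaccebeaea  a
    6  aeaadeeeee$eaaaccebe  e
    7  beaeaadeeeee$eaaacce  e
    8  ccebeaeaadeeeee$eaaa  a
    9  cebeaeaadeeeee$eaaac  c
   10  deeeee$eaaaccebeaeaa  a
   11  e$eaaaccebeaeaadeeee  e
   12  eaaaccebeaeaadeeeee$  $
   13  eaadeeeee$eaaaccebea  a
   14  eaeaadeeeee$eaaacceb  b
   15  ebeaeaadeeeee$eaaacc  c
   16  ee$eaaaccebeaeaadeee  e
   17  eee$eaaaccebeaeaadee  e
   18  eeee$eaaaccebeaeaade  e
   19  eeeee$eaaaccebeaeaad  d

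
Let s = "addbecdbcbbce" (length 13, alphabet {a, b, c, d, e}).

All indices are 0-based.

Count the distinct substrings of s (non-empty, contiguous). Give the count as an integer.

81

rank→(start, suffix):
  0 → (0, 'addbecdbcbbce')
  1 → (9, 'bbce')
  2 → (7, 'bcbbce')
  3 → (10, 'bce')
  4 → (3, 'becdbcbbce')
  5 → (8, 'cbbce')
  6 → (5, 'cdbcbbce')
  7 → (11, 'ce')
  8 → (6, 'dbcbbce')
  9 → (2, 'dbecdbcbbce')
  10 → (1, 'ddbecdbcbbce')
  11 → (12, 'e')
  12 → (4, 'ecdbcbbce')

SA = [0, 9, 7, 10, 3, 8, 5, 11, 6, 2, 1, 12, 4]
i: (SA[i-1],SA[i]) lcp shared
  1: (0,9) 0 ''
  2: (9,7) 1 'b'
  3: (7,10) 2 'bc'
  4: (10,3) 1 'b'
  5: (3,8) 0 ''
  6: (8,5) 1 'c'
  7: (5,11) 1 'c'
  8: (11,6) 0 ''
  9: (6,2) 2 'db'
  10: (2,1) 1 'd'
  11: (1,12) 0 ''
  12: (12,4) 1 'e'

n(n+1)/2 = 13·14/2 = 91
Σ LCP = 0 + 0 + 1 + 2 + 1 + 0 + 1 + 1 + 0 + 2 + 1 + 0 + 1 = 10
distinct = 91 − 10 = 81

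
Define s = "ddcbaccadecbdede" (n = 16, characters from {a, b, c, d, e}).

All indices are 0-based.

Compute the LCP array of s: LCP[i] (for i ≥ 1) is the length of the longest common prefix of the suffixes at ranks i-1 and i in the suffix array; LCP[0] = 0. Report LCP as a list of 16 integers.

[0, 1, 0, 1, 0, 1, 2, 1, 0, 1, 1, 2, 2, 0, 1, 1]

sorted suffixes:
  #0 SA[0]=4  'accadecbdede'
  #1 SA[1]=7  'adecbdede'
  #2 SA[2]=3  'baccadecbdede'
  #3 SA[3]=11  'bdede'
  #4 SA[4]=6  'cadecbdede'
  #5 SA[5]=2  'cbaccadecbdede'
  #6 SA[6]=10  'cbdede'
  #7 SA[7]=5  'ccadecbdede'
  #8 SA[8]=1  'dcbaccadecbdede'
  #9 SA[9]=0  'ddcbaccadecbdede'
  #10 SA[10]=14  'de'
  #11 SA[11]=8  'decbdede'
  #12 SA[12]=12  'dede'
  #13 SA[13]=15  'e'
  #14 SA[14]=9  'ecbdede'
  #15 SA[15]=13  'ede'

SA = [4, 7, 3, 11, 6, 2, 10, 5, 1, 0, 14, 8, 12, 15, 9, 13]
i: (SA[i-1],SA[i]) lcp shared
  1: (4,7) 1 'a'
  2: (7,3) 0 ''
  3: (3,11) 1 'b'
  4: (11,6) 0 ''
  5: (6,2) 1 'c'
  6: (2,10) 2 'cb'
  7: (10,5) 1 'c'
  8: (5,1) 0 ''
  9: (1,0) 1 'd'
  10: (0,14) 1 'd'
  11: (14,8) 2 'de'
  12: (8,12) 2 'de'
  13: (12,15) 0 ''
  14: (15,9) 1 'e'
  15: (9,13) 1 'e'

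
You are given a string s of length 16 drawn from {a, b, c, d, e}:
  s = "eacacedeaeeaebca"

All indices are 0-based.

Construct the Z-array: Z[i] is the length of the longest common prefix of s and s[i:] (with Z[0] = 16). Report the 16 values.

[16, 0, 0, 0, 0, 1, 0, 2, 0, 1, 2, 0, 1, 0, 0, 0]

Z[0]=16
i=1: outside box; Z[1]=0
i=2: outside box; Z[2]=0
i=3: outside box; Z[3]=0
i=4: outside box; Z[4]=0
i=5: outside box; Z[5]=1 grow→box=[5,6)
i=6: outside box; Z[6]=0
i=7: outside box; Z[7]=2 grow→box=[7,9)
i=8: min(r-i=1, Z[1]=0)=0; Z[8]=0
i=9: outside box; Z[9]=1 grow→box=[9,10)
i=10: outside box; Z[10]=2 grow→box=[10,12)
i=11: min(r-i=1, Z[1]=0)=0; Z[11]=0
i=12: outside box; Z[12]=1 grow→box=[12,13)
i=13: outside box; Z[13]=0
i=14: outside box; Z[14]=0
i=15: outside box; Z[15]=0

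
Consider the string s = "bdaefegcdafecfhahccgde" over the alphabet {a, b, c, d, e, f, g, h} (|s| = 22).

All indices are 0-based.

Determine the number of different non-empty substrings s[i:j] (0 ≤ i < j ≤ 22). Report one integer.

237

sorted suffixes:
  #0 SA[0]=2  'aefegcdafecfhahccgde'
  #1 SA[1]=9  'afecfhahccgde'
  #2 SA[2]=15  'ahccgde'
  #3 SA[3]=0  'bdaefegcdafecfhahccgde'
  #4 SA[4]=17  'ccgde'
  #5 SA[5]=7  'cdafecfhahccgde'
  #6 SA[6]=12  'cfhahccgde'
  #7 SA[7]=18  'cgde'
  #8 SA[8]=1  'daefegcdafecfhahccgde'
  #9 SA[9]=8  'dafecfhahccgde'
  #10 SA[10]=20  'de'
  #11 SA[11]=21  'e'
  #12 SA[12]=11  'ecfhahccgde'
  #13 SA[13]=3  'efegcdafecfhahccgde'
  #14 SA[14]=5  'egcdafecfhahccgde'
  #15 SA[15]=10  'fecfhahccgde'
  #16 SA[16]=4  'fegcdafecfhahccgde'
  #17 SA[17]=13  'fhahccgde'
  #18 SA[18]=6  'gcdafecfhahccgde'
  #19 SA[19]=19  'gde'
  #20 SA[20]=14  'hahccgde'
  #21 SA[21]=16  'hccgde'

SA = [2, 9, 15, 0, 17, 7, 12, 18, 1, 8, 20, 21, 11, 3, 5, 10, 4, 13, 6, 19, 14, 16]
[i] adj suffixes → lcp
  [1] 2/9 → 1 ('a')
  [2] 9/15 → 1 ('a')
  [3] 15/0 → 0 ('')
  [4] 0/17 → 0 ('')
  [5] 17/7 → 1 ('c')
  [6] 7/12 → 1 ('c')
  [7] 12/18 → 1 ('c')
  [8] 18/1 → 0 ('')
  [9] 1/8 → 2 ('da')
  [10] 8/20 → 1 ('d')
  [11] 20/21 → 0 ('')
  [12] 21/11 → 1 ('e')
  [13] 11/3 → 1 ('e')
  [14] 3/5 → 1 ('e')
  [15] 5/10 → 0 ('')
  [16] 10/4 → 2 ('fe')
  [17] 4/13 → 1 ('f')
  [18] 13/6 → 0 ('')
  [19] 6/19 → 1 ('g')
  [20] 19/14 → 0 ('')
  [21] 14/16 → 1 ('h')

n(n+1)/2 = 22·23/2 = 253
Σ LCP = 0 + 1 + 1 + 0 + 0 + 1 + 1 + 1 + 0 + 2 + 1 + 0 + 1 + 1 + 1 + 0 + 2 + 1 + 0 + 1 + 0 + 1 = 16
distinct = 253 − 16 = 237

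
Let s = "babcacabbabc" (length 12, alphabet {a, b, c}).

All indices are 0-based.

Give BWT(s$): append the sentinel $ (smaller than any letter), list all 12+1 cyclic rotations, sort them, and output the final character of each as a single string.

ccbbcb$aaabab

rank  rotation       last
    0  $babcacabbabc  c
    1  abbabc$babcac  c
    2  abc$babcacabb  b
    3  abcacabbabc$b  b
    4  acabbabc$babc  c
    5  babc$babcacab  b
    6  babcacabbabc$  $
    7  bbabc$babcaca  a
    8  bc$babcacabba  a
    9  bcacabbabc$ba  a
   10  c$babcacabbab  b
   11  cabbabc$babca  a
   12  cacabbabc$bab  b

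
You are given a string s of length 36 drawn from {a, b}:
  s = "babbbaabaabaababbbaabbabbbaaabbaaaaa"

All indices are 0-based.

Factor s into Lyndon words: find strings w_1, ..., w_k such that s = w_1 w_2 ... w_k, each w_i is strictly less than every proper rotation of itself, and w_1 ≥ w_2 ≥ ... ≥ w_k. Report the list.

emit factor 1: 'b' (i=0, period=1)
emit factor 2: 'abbb' (i=1, period=4)
emit factor 3: 'aabaabaababbbaabbabbb' (i=5, period=21)
emit factor 4: 'aaabb' (i=26, period=5)
emit factor 5: 'a' (i=31, period=1)
emit factor 6: 'a' (i=32, period=1)
emit factor 7: 'a' (i=33, period=1)
emit factor 8: 'a' (i=34, period=1)
emit factor 9: 'a' (i=35, period=1)

["b", "abbb", "aabaabaababbbaabbabbb", "aaabb", "a", "a", "a", "a", "a"]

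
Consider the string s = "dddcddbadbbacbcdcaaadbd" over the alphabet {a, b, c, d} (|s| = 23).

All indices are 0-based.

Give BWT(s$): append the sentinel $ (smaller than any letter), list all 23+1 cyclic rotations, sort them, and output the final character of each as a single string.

rank  rotation                  last
    0  $dddcddbadbbacbcdcaaadbd  d
    1  aaadbd$dddcddbadbbacbcdc  c
    2  aadbd$dddcddbadbbacbcdca  a
    3  acbcdcaaadbd$dddcddbadbb  b
    4  adbbacbcdcaaadbd$dddcddb  b
    5  adbd$dddcddbadbbacbcdcaa  a
    6  bacbcdcaaadbd$dddcddbadb  b
    7  badbbacbcdcaaadbd$dddcdd  d
    8  bbacbcdcaaadbd$dddcddbad  d
    9  bcdcaaadbd$dddcddbadbbac  c
   10  bd$dddcddbadbbacbcdcaaad  d
   11  caaadbd$dddcddbadbbacbcd  d
   12  cbcdcaaadbd$dddcddbadbba  a
   13  cdcaaadbd$dddcddbadbbacb  b
   14  cddbadbbacbcdcaaadbd$ddd  d
   15  d$dddcddbadbbacbcdcaaadb  b
   16  dbadbbacbcdcaaadbd$dddcd  d
   17  dbbacbcdcaaadbd$dddcddba  a
   18  dbd$dddcddbadbbacbcdcaaa  a
   19  dcaaadbd$dddcddbadbbacbc  c
   20  dcddbadbbacbcdcaaadbd$dd  d
   21  ddbadbbacbcdcaaadbd$dddc  c
   22  ddcddbadbbacbcdcaaadbd$d  d
   23  dddcddbadbbacbcdcaaadbd$  $

dcabbabddcddabdbdaacdcd$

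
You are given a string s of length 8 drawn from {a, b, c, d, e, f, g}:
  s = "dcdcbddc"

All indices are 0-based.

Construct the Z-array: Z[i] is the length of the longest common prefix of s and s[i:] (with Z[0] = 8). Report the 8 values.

Z[0]=8
i=1: outside box; Z[1]=0
i=2: outside box; Z[2]=2 extend→box=[2,4)
i=3: min(r-i=1, Z[1]=0)=0; Z[3]=0
i=4: outside box; Z[4]=0
i=5: outside box; Z[5]=1 extend→box=[5,6)
i=6: outside box; Z[6]=2 extend→box=[6,8)
i=7: min(r-i=1, Z[1]=0)=0; Z[7]=0

[8, 0, 2, 0, 0, 1, 2, 0]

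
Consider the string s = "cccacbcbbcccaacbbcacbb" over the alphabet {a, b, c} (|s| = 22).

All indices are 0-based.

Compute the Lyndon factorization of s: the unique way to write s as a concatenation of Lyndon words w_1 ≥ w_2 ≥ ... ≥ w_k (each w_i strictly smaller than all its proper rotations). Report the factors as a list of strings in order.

["c", "c", "c", "acbcbbccc", "aacbbcacbb"]

emit factor 1: 'c' (i=0, period=1)
emit factor 2: 'c' (i=1, period=1)
emit factor 3: 'c' (i=2, period=1)
emit factor 4: 'acbcbbccc' (i=3, period=9)
emit factor 5: 'aacbbcacbb' (i=12, period=10)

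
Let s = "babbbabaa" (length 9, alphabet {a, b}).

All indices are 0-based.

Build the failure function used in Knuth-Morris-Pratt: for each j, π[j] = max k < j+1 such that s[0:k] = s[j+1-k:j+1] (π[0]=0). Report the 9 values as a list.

[0, 0, 1, 1, 1, 2, 3, 2, 0]

π[0] = 0
j=1 s[j]='a': π[1]=0 (border '')
j=2 s[j]='b': π[2]=1 (border 'b')
j=3 s[j]='b': k: 1→0; π[3]=1 (border 'b')
j=4 s[j]='b': k: 1→0; π[4]=1 (border 'b')
j=5 s[j]='a': π[5]=2 (border 'ba')
j=6 s[j]='b': π[6]=3 (border 'bab')
j=7 s[j]='a': k: 3→1; π[7]=2 (border 'ba')
j=8 s[j]='a': k: 2→0; π[8]=0 (border '')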